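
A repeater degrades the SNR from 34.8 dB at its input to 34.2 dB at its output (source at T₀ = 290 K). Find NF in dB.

NF (dB) = SNR_in(dB) − SNR_out(dB) when the source is at T₀
NF = 34.8 − 34.2 = 0.6 dB

0.6 dB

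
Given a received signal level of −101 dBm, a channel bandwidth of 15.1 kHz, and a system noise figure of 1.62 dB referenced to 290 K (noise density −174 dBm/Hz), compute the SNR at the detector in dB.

Noise floor: N = −174 + 10 log₁₀(B) + NF
10 log₁₀(1.51×10⁴) = 41.79 dB
N = −174 + 41.79 + 1.62 = −130.59 dBm
SNR = P_sig − N = −101 − (−130.59) = 29.59 dB → 29.6 dB

29.6 dB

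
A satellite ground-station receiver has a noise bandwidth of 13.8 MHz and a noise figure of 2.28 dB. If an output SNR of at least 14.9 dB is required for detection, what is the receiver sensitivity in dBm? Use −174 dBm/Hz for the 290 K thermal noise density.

−85.4 dBm

Sensitivity = −174 + 10 log₁₀(B) + NF + SNR_min
= −174 + 71.4 + 2.28 + 14.9
= −85.42 dBm → −85.4 dBm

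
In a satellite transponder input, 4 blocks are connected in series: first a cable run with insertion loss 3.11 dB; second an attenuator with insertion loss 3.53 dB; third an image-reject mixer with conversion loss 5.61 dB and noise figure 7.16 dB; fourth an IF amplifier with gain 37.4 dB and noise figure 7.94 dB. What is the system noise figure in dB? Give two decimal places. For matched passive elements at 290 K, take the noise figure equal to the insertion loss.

20.48 dB

Convert to linear (a loss of L dB is a gain of −L dB): F_i = 10^(NF_i/10), G_i = 10^(G_i,dB/10)
  Stage 1: F_1 = 10^(3.11/10) = 2.046, G_1 = 10^(−3.11/10) = 0.4887
  Stage 2: F_2 = 10^(3.53/10) = 2.254, G_2 = 10^(−3.53/10) = 0.4436
  Stage 3: F_3 = 10^(7.16/10) = 5.200, G_3 = 10^(−5.61/10) = 0.2748
  Stage 4: F_4 = 10^(7.94/10) = 6.223, G_4 = 10^(37.4/10) = 5495
Friis cascade:
  F = 2.046 + (2.254 − 1)/0.4887 + (5.200 − 1)/0.2168 + (6.223 − 1)/0.05957 = 111.7
NF = 10 log₁₀(111.7) = 20.48 dB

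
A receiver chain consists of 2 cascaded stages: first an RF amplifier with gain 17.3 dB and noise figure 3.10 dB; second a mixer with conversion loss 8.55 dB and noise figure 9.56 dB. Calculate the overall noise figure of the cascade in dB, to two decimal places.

Convert to linear (a loss of L dB is a gain of −L dB): F_i = 10^(NF_i/10), G_i = 10^(G_i,dB/10)
  Stage 1: F_1 = 10^(3.10/10) = 2.042, G_1 = 10^(17.3/10) = 53.70
  Stage 2: F_2 = 10^(9.56/10) = 9.036, G_2 = 10^(−8.55/10) = 0.1396
Friis cascade:
  F = 2.042 + (9.036 − 1)/53.70 = 2.191
NF = 10 log₁₀(2.191) = 3.41 dB

3.41 dB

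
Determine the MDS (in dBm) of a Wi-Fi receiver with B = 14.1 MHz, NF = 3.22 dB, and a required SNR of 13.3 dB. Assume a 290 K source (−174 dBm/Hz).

Sensitivity = −174 + 10 log₁₀(B) + NF + SNR_min
= −174 + 71.49 + 3.22 + 13.3
= −85.99 dBm → −86.0 dBm

−86.0 dBm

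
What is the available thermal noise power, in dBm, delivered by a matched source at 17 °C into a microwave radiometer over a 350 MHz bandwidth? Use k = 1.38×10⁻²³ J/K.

T = 17 °C + 273.15 = 290.15 K
P_n = kTB = 1.38×10⁻²³ × 290.15 × 3.50×10⁸ = 1.40×10⁻¹² W
In dBm: 10 log₁₀(1.40×10⁻¹² / 10⁻³) = −88.5 dBm

−88.5 dBm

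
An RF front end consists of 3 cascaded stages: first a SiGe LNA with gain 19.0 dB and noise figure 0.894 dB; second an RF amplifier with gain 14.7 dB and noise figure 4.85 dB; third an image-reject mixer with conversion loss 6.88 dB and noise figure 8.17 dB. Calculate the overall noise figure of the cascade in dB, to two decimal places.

0.99 dB

Convert to linear (a loss of L dB is a gain of −L dB): F_i = 10^(NF_i/10), G_i = 10^(G_i,dB/10)
  Stage 1: F_1 = 10^(0.894/10) = 1.229, G_1 = 10^(19.0/10) = 79.43
  Stage 2: F_2 = 10^(4.85/10) = 3.055, G_2 = 10^(14.7/10) = 29.51
  Stage 3: F_3 = 10^(8.17/10) = 6.561, G_3 = 10^(−6.88/10) = 0.2051
Friis cascade:
  F = 1.229 + (3.055 − 1)/79.43 + (6.561 − 1)/2344 = 1.257
NF = 10 log₁₀(1.257) = 0.99 dB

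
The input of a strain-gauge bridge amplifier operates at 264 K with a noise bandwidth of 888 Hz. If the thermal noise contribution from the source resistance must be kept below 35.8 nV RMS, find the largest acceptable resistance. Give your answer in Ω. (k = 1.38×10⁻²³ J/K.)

99.0 Ω

Johnson–Nyquist: V_n = √(4kTRB) ⇒ R = V_n² / (4kTB)
4kTB = 4 × 1.38×10⁻²³ × 264 × 8.88×10² = 1.29×10⁻¹⁷
R = (3.58×10⁻⁸)² / 1.29×10⁻¹⁷ = 9.90×10¹ Ω = 99.0 Ω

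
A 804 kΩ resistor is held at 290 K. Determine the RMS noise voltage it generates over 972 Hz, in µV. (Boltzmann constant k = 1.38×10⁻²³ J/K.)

3.54 µV

V_n = √(4kTRB)
4kTRB = 4 × 1.38×10⁻²³ × 290 × 8.04×10⁵ × 9.72×10² = 1.25×10⁻¹¹ V²
V_n = √(1.25×10⁻¹¹) = 3.54×10⁻⁶ V = 3.54 µV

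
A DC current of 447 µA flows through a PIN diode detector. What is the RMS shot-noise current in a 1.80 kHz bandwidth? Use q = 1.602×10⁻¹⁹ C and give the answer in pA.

508 pA

I_n = √(2qI·B)
2qI·B = 2 × 1.602×10⁻¹⁹ × 4.47×10⁻⁴ × 1.80×10³ = 2.58×10⁻¹⁹ A²
I_n = √(2.58×10⁻¹⁹) = 5.08×10⁻¹⁰ A = 508 pA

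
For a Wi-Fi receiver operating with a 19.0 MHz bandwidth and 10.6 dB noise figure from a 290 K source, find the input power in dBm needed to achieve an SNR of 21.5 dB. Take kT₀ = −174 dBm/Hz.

−69.1 dBm

Sensitivity = −174 + 10 log₁₀(B) + NF + SNR_min
= −174 + 72.79 + 10.6 + 21.5
= −69.11 dBm → −69.1 dBm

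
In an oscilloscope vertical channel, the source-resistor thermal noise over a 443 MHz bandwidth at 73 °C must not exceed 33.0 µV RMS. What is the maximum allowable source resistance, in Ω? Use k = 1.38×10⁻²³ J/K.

129 Ω

T = 73 °C + 273.15 = 346.15 K
Johnson–Nyquist: V_n = √(4kTRB) ⇒ R = V_n² / (4kTB)
4kTB = 4 × 1.38×10⁻²³ × 346.15 × 4.43×10⁸ = 8.46×10⁻¹²
R = (3.30×10⁻⁵)² / 8.46×10⁻¹² = 1.29×10² Ω = 129 Ω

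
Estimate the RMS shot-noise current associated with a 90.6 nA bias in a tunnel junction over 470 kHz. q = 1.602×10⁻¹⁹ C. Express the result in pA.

I_n = √(2qI·B)
2qI·B = 2 × 1.602×10⁻¹⁹ × 9.06×10⁻⁸ × 4.70×10⁵ = 1.36×10⁻²⁰ A²
I_n = √(1.36×10⁻²⁰) = 1.17×10⁻¹⁰ A = 117 pA

117 pA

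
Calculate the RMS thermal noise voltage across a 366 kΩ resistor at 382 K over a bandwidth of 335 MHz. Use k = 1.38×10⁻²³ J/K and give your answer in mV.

V_n = √(4kTRB)
4kTRB = 4 × 1.38×10⁻²³ × 382 × 3.66×10⁵ × 3.35×10⁸ = 2.59×10⁻⁶ V²
V_n = √(2.59×10⁻⁶) = 1.61×10⁻³ V = 1.61 mV

1.61 mV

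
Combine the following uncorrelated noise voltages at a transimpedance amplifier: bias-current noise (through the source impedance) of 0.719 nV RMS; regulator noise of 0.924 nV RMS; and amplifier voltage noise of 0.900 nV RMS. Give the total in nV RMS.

Uncorrelated sources add in power (mean-square): V_tot = √(ΣV_i²)
V_tot = √[(7.19×10⁻¹⁰)² + (9.24×10⁻¹⁰)² + (9.00×10⁻¹⁰)²] = 1.48×10⁻⁹ V = 1.48 nV

1.48 nV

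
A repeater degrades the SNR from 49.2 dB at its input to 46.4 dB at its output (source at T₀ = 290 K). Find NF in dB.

2.8 dB

NF (dB) = SNR_in(dB) − SNR_out(dB) when the source is at T₀
NF = 49.2 − 46.4 = 2.8 dB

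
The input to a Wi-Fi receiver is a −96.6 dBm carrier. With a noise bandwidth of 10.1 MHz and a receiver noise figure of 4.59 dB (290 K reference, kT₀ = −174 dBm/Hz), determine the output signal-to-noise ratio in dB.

2.8 dB

Noise floor: N = −174 + 10 log₁₀(B) + NF
10 log₁₀(1.01×10⁷) = 70.04 dB
N = −174 + 70.04 + 4.59 = −99.37 dBm
SNR = P_sig − N = −96.6 − (−99.37) = 2.77 dB → 2.8 dB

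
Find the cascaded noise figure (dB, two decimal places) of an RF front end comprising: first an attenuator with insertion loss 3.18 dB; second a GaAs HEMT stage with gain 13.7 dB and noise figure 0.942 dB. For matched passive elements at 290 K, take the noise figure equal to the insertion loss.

4.12 dB

Convert to linear (a loss of L dB is a gain of −L dB): F_i = 10^(NF_i/10), G_i = 10^(G_i,dB/10)
  Stage 1: F_1 = 10^(3.18/10) = 2.080, G_1 = 10^(−3.18/10) = 0.4808
  Stage 2: F_2 = 10^(0.942/10) = 1.242, G_2 = 10^(13.7/10) = 23.44
Friis cascade:
  F = 2.080 + (1.242 − 1)/0.4808 = 2.583
NF = 10 log₁₀(2.583) = 4.12 dB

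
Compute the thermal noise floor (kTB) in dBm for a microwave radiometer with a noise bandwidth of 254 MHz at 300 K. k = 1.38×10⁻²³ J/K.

−89.8 dBm

P_n = kTB = 1.38×10⁻²³ × 300 × 2.54×10⁸ = 1.05×10⁻¹² W
In dBm: 10 log₁₀(1.05×10⁻¹² / 10⁻³) = −89.8 dBm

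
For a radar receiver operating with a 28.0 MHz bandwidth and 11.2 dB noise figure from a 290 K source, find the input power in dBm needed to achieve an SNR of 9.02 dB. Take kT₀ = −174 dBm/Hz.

−79.3 dBm

Sensitivity = −174 + 10 log₁₀(B) + NF + SNR_min
= −174 + 74.47 + 11.2 + 9.02
= −79.31 dBm → −79.3 dBm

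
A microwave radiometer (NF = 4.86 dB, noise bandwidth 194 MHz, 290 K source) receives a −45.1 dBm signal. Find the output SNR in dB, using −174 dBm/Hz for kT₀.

41.2 dB

Noise floor: N = −174 + 10 log₁₀(B) + NF
10 log₁₀(1.94×10⁸) = 82.88 dB
N = −174 + 82.88 + 4.86 = −86.26 dBm
SNR = P_sig − N = −45.1 − (−86.26) = 41.16 dB → 41.2 dB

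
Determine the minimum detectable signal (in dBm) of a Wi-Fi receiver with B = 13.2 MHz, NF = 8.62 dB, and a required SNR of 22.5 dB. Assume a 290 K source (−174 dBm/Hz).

Sensitivity = −174 + 10 log₁₀(B) + NF + SNR_min
= −174 + 71.21 + 8.62 + 22.5
= −71.67 dBm → −71.7 dBm

−71.7 dBm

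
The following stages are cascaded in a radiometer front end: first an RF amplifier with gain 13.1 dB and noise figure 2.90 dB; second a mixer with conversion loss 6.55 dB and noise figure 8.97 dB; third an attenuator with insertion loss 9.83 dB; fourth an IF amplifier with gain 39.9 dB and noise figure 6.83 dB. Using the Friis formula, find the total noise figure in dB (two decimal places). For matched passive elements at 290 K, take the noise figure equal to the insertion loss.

10.91 dB

Convert to linear (a loss of L dB is a gain of −L dB): F_i = 10^(NF_i/10), G_i = 10^(G_i,dB/10)
  Stage 1: F_1 = 10^(2.90/10) = 1.950, G_1 = 10^(13.1/10) = 20.42
  Stage 2: F_2 = 10^(8.97/10) = 7.889, G_2 = 10^(−6.55/10) = 0.2213
  Stage 3: F_3 = 10^(9.83/10) = 9.616, G_3 = 10^(−9.83/10) = 0.1040
  Stage 4: F_4 = 10^(6.83/10) = 4.819, G_4 = 10^(39.9/10) = 9772
Friis cascade:
  F = 1.950 + (7.889 − 1)/20.42 + (9.616 − 1)/4.519 + (4.819 − 1)/0.4699 = 12.32
NF = 10 log₁₀(12.32) = 10.91 dB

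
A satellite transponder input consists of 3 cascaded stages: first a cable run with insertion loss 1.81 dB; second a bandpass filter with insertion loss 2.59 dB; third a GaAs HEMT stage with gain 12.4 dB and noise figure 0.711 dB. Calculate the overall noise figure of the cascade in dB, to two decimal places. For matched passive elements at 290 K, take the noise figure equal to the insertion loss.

5.11 dB

Convert to linear (a loss of L dB is a gain of −L dB): F_i = 10^(NF_i/10), G_i = 10^(G_i,dB/10)
  Stage 1: F_1 = 10^(1.81/10) = 1.517, G_1 = 10^(−1.81/10) = 0.6592
  Stage 2: F_2 = 10^(2.59/10) = 1.816, G_2 = 10^(−2.59/10) = 0.5508
  Stage 3: F_3 = 10^(0.711/10) = 1.178, G_3 = 10^(12.4/10) = 17.38
Friis cascade:
  F = 1.517 + (1.816 − 1)/0.6592 + (1.178 − 1)/0.3631 = 3.244
NF = 10 log₁₀(3.244) = 5.11 dB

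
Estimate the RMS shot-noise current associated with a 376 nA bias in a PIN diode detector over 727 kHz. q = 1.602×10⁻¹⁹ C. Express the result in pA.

296 pA

I_n = √(2qI·B)
2qI·B = 2 × 1.602×10⁻¹⁹ × 3.76×10⁻⁷ × 7.27×10⁵ = 8.76×10⁻²⁰ A²
I_n = √(8.76×10⁻²⁰) = 2.96×10⁻¹⁰ A = 296 pA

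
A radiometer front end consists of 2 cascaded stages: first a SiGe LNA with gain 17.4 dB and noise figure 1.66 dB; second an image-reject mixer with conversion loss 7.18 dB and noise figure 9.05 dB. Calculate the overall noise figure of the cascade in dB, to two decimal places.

Convert to linear (a loss of L dB is a gain of −L dB): F_i = 10^(NF_i/10), G_i = 10^(G_i,dB/10)
  Stage 1: F_1 = 10^(1.66/10) = 1.466, G_1 = 10^(17.4/10) = 54.95
  Stage 2: F_2 = 10^(9.05/10) = 8.035, G_2 = 10^(−7.18/10) = 0.1914
Friis cascade:
  F = 1.466 + (8.035 − 1)/54.95 = 1.594
NF = 10 log₁₀(1.594) = 2.02 dB

2.02 dB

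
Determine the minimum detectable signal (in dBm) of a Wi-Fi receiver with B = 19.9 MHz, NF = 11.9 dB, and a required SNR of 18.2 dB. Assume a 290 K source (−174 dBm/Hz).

Sensitivity = −174 + 10 log₁₀(B) + NF + SNR_min
= −174 + 72.99 + 11.9 + 18.2
= −70.91 dBm → −70.9 dBm

−70.9 dBm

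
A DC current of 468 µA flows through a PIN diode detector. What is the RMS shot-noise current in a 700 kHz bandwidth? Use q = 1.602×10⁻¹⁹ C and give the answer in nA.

10.2 nA

I_n = √(2qI·B)
2qI·B = 2 × 1.602×10⁻¹⁹ × 4.68×10⁻⁴ × 7.00×10⁵ = 1.05×10⁻¹⁶ A²
I_n = √(1.05×10⁻¹⁶) = 1.02×10⁻⁸ A = 10.2 nA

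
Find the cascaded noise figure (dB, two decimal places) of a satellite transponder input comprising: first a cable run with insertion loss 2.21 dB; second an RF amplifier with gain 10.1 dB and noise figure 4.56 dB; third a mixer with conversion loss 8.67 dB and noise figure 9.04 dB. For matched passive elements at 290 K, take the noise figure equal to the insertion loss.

7.70 dB

Convert to linear (a loss of L dB is a gain of −L dB): F_i = 10^(NF_i/10), G_i = 10^(G_i,dB/10)
  Stage 1: F_1 = 10^(2.21/10) = 1.663, G_1 = 10^(−2.21/10) = 0.6012
  Stage 2: F_2 = 10^(4.56/10) = 2.858, G_2 = 10^(10.1/10) = 10.23
  Stage 3: F_3 = 10^(9.04/10) = 8.017, G_3 = 10^(−8.67/10) = 0.1358
Friis cascade:
  F = 1.663 + (2.858 − 1)/0.6012 + (8.017 − 1)/6.152 = 5.894
NF = 10 log₁₀(5.894) = 7.70 dB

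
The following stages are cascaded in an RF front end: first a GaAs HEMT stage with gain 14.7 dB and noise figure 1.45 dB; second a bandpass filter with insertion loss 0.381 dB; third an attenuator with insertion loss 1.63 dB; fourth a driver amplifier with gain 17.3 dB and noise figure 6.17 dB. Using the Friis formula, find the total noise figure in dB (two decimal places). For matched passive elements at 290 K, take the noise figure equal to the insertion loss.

2.00 dB

Convert to linear (a loss of L dB is a gain of −L dB): F_i = 10^(NF_i/10), G_i = 10^(G_i,dB/10)
  Stage 1: F_1 = 10^(1.45/10) = 1.396, G_1 = 10^(14.7/10) = 29.51
  Stage 2: F_2 = 10^(0.381/10) = 1.092, G_2 = 10^(−0.381/10) = 0.9160
  Stage 3: F_3 = 10^(1.63/10) = 1.455, G_3 = 10^(−1.63/10) = 0.6871
  Stage 4: F_4 = 10^(6.17/10) = 4.140, G_4 = 10^(17.3/10) = 53.70
Friis cascade:
  F = 1.396 + (1.092 − 1)/29.51 + (1.455 − 1)/27.03 + (4.140 − 1)/18.57 = 1.585
NF = 10 log₁₀(1.585) = 2.00 dB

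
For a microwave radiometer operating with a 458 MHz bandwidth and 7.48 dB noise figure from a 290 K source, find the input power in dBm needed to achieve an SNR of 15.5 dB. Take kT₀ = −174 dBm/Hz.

Sensitivity = −174 + 10 log₁₀(B) + NF + SNR_min
= −174 + 86.61 + 7.48 + 15.5
= −64.41 dBm → −64.4 dBm

−64.4 dBm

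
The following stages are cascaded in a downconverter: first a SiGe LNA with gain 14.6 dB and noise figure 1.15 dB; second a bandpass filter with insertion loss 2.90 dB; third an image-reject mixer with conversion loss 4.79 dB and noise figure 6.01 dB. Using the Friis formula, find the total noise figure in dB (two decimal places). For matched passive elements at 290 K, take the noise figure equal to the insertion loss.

1.87 dB

Convert to linear (a loss of L dB is a gain of −L dB): F_i = 10^(NF_i/10), G_i = 10^(G_i,dB/10)
  Stage 1: F_1 = 10^(1.15/10) = 1.303, G_1 = 10^(14.6/10) = 28.84
  Stage 2: F_2 = 10^(2.90/10) = 1.950, G_2 = 10^(−2.90/10) = 0.5129
  Stage 3: F_3 = 10^(6.01/10) = 3.990, G_3 = 10^(−4.79/10) = 0.3319
Friis cascade:
  F = 1.303 + (1.950 − 1)/28.84 + (3.990 − 1)/14.79 = 1.538
NF = 10 log₁₀(1.538) = 1.87 dB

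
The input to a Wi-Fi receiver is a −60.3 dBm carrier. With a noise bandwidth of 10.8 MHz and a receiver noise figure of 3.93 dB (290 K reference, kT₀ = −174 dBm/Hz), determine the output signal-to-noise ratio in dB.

Noise floor: N = −174 + 10 log₁₀(B) + NF
10 log₁₀(1.08×10⁷) = 70.33 dB
N = −174 + 70.33 + 3.93 = −99.74 dBm
SNR = P_sig − N = −60.3 − (−99.74) = 39.44 dB → 39.4 dB

39.4 dB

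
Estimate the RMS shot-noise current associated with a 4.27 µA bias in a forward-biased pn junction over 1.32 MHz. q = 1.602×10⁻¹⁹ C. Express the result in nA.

I_n = √(2qI·B)
2qI·B = 2 × 1.602×10⁻¹⁹ × 4.27×10⁻⁶ × 1.32×10⁶ = 1.81×10⁻¹⁸ A²
I_n = √(1.81×10⁻¹⁸) = 1.34×10⁻⁹ A = 1.34 nA

1.34 nA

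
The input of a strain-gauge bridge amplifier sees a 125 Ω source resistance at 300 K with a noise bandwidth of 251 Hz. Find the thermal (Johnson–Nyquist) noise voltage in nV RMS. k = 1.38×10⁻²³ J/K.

22.8 nV

V_n = √(4kTRB)
4kTRB = 4 × 1.38×10⁻²³ × 300 × 1.25×10² × 2.51×10² = 5.20×10⁻¹⁶ V²
V_n = √(5.20×10⁻¹⁶) = 2.28×10⁻⁸ V = 22.8 nV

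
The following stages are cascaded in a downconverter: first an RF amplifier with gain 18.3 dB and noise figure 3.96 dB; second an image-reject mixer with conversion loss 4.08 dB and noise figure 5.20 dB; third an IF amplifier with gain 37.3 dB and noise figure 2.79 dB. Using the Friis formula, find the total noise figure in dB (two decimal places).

Convert to linear (a loss of L dB is a gain of −L dB): F_i = 10^(NF_i/10), G_i = 10^(G_i,dB/10)
  Stage 1: F_1 = 10^(3.96/10) = 2.489, G_1 = 10^(18.3/10) = 67.61
  Stage 2: F_2 = 10^(5.20/10) = 3.311, G_2 = 10^(−4.08/10) = 0.3908
  Stage 3: F_3 = 10^(2.79/10) = 1.901, G_3 = 10^(37.3/10) = 5370
Friis cascade:
  F = 2.489 + (3.311 − 1)/67.61 + (1.901 − 1)/26.42 = 2.557
NF = 10 log₁₀(2.557) = 4.08 dB

4.08 dB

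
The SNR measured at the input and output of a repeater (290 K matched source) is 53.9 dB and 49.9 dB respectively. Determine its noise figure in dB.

4.0 dB

NF (dB) = SNR_in(dB) − SNR_out(dB) when the source is at T₀
NF = 53.9 − 49.9 = 4.0 dB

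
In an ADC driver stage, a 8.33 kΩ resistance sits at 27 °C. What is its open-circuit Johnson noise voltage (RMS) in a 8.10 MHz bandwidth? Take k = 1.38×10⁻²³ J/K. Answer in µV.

T = 27 °C + 273.15 = 300.15 K
V_n = √(4kTRB)
4kTRB = 4 × 1.38×10⁻²³ × 300.15 × 8.33×10³ × 8.10×10⁶ = 1.12×10⁻⁹ V²
V_n = √(1.12×10⁻⁹) = 3.34×10⁻⁵ V = 33.4 µV

33.4 µV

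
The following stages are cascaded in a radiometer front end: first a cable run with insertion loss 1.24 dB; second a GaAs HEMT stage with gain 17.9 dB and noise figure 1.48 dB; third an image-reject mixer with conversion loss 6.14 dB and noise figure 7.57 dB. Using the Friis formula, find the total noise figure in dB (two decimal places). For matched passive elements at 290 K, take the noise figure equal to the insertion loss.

Convert to linear (a loss of L dB is a gain of −L dB): F_i = 10^(NF_i/10), G_i = 10^(G_i,dB/10)
  Stage 1: F_1 = 10^(1.24/10) = 1.330, G_1 = 10^(−1.24/10) = 0.7516
  Stage 2: F_2 = 10^(1.48/10) = 1.406, G_2 = 10^(17.9/10) = 61.66
  Stage 3: F_3 = 10^(7.57/10) = 5.715, G_3 = 10^(−6.14/10) = 0.2432
Friis cascade:
  F = 1.330 + (1.406 − 1)/0.7516 + (5.715 − 1)/46.34 = 1.972
NF = 10 log₁₀(1.972) = 2.95 dB

2.95 dB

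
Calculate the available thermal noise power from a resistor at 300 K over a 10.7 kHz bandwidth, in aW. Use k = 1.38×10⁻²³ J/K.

P_n = kTB = 1.38×10⁻²³ × 300 × 1.07×10⁴ = 4.43×10⁻¹⁷ W = 44.3 aW

44.3 aW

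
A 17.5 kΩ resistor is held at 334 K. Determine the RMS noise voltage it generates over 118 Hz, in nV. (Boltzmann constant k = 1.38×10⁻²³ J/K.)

195 nV

V_n = √(4kTRB)
4kTRB = 4 × 1.38×10⁻²³ × 334 × 1.75×10⁴ × 1.18×10² = 3.81×10⁻¹⁴ V²
V_n = √(3.81×10⁻¹⁴) = 1.95×10⁻⁷ V = 195 nV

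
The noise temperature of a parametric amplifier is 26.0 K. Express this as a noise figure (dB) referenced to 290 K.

F = 1 + T_e/T₀ = 1 + 26.0/290 = 1.08966
NF = 10 log₁₀(1.08966) = 0.373 dB

0.373 dB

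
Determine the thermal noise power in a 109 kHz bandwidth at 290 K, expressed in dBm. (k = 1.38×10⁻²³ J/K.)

P_n = kTB = 1.38×10⁻²³ × 290 × 1.09×10⁵ = 4.36×10⁻¹⁶ W
In dBm: 10 log₁₀(4.36×10⁻¹⁶ / 10⁻³) = −123.6 dBm

−123.6 dBm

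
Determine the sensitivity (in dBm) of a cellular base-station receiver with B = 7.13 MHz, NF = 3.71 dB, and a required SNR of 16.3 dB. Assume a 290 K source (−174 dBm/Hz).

Sensitivity = −174 + 10 log₁₀(B) + NF + SNR_min
= −174 + 68.53 + 3.71 + 16.3
= −85.46 dBm → −85.5 dBm

−85.5 dBm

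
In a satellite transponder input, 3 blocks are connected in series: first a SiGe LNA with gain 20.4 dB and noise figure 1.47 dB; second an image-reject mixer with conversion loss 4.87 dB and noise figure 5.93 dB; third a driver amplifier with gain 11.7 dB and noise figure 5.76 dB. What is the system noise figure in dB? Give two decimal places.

Convert to linear (a loss of L dB is a gain of −L dB): F_i = 10^(NF_i/10), G_i = 10^(G_i,dB/10)
  Stage 1: F_1 = 10^(1.47/10) = 1.403, G_1 = 10^(20.4/10) = 109.6
  Stage 2: F_2 = 10^(5.93/10) = 3.917, G_2 = 10^(−4.87/10) = 0.3258
  Stage 3: F_3 = 10^(5.76/10) = 3.767, G_3 = 10^(11.7/10) = 14.79
Friis cascade:
  F = 1.403 + (3.917 − 1)/109.6 + (3.767 − 1)/35.73 = 1.507
NF = 10 log₁₀(1.507) = 1.78 dB

1.78 dB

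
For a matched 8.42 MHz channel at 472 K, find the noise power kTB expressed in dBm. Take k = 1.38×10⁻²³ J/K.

−102.6 dBm

P_n = kTB = 1.38×10⁻²³ × 472 × 8.42×10⁶ = 5.48×10⁻¹⁴ W
In dBm: 10 log₁₀(5.48×10⁻¹⁴ / 10⁻³) = −102.6 dBm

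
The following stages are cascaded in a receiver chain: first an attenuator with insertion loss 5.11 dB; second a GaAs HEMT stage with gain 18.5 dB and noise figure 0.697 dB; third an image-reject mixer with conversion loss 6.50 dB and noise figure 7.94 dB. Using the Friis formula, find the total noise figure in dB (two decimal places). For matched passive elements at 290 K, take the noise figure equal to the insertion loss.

6.07 dB

Convert to linear (a loss of L dB is a gain of −L dB): F_i = 10^(NF_i/10), G_i = 10^(G_i,dB/10)
  Stage 1: F_1 = 10^(5.11/10) = 3.243, G_1 = 10^(−5.11/10) = 0.3083
  Stage 2: F_2 = 10^(0.697/10) = 1.174, G_2 = 10^(18.5/10) = 70.79
  Stage 3: F_3 = 10^(7.94/10) = 6.223, G_3 = 10^(−6.50/10) = 0.2239
Friis cascade:
  F = 3.243 + (1.174 − 1)/0.3083 + (6.223 − 1)/21.83 = 4.047
NF = 10 log₁₀(4.047) = 6.07 dB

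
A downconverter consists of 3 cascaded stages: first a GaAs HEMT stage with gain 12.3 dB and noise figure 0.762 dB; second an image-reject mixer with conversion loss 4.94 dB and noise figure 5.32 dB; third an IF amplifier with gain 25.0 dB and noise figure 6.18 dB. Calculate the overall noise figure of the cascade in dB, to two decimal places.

2.81 dB

Convert to linear (a loss of L dB is a gain of −L dB): F_i = 10^(NF_i/10), G_i = 10^(G_i,dB/10)
  Stage 1: F_1 = 10^(0.762/10) = 1.192, G_1 = 10^(12.3/10) = 16.98
  Stage 2: F_2 = 10^(5.32/10) = 3.404, G_2 = 10^(−4.94/10) = 0.3206
  Stage 3: F_3 = 10^(6.18/10) = 4.150, G_3 = 10^(25.0/10) = 316.2
Friis cascade:
  F = 1.192 + (3.404 − 1)/16.98 + (4.150 − 1)/5.445 = 1.912
NF = 10 log₁₀(1.912) = 2.81 dB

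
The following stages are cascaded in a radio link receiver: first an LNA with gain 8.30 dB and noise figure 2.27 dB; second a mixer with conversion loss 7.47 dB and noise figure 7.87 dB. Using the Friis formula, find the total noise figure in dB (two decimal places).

Convert to linear (a loss of L dB is a gain of −L dB): F_i = 10^(NF_i/10), G_i = 10^(G_i,dB/10)
  Stage 1: F_1 = 10^(2.27/10) = 1.687, G_1 = 10^(8.30/10) = 6.761
  Stage 2: F_2 = 10^(7.87/10) = 6.124, G_2 = 10^(−7.47/10) = 0.1791
Friis cascade:
  F = 1.687 + (6.124 − 1)/6.761 = 2.444
NF = 10 log₁₀(2.444) = 3.88 dB

3.88 dB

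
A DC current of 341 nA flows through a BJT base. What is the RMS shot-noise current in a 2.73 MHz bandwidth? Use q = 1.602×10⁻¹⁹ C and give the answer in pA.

I_n = √(2qI·B)
2qI·B = 2 × 1.602×10⁻¹⁹ × 3.41×10⁻⁷ × 2.73×10⁶ = 2.98×10⁻¹⁹ A²
I_n = √(2.98×10⁻¹⁹) = 5.46×10⁻¹⁰ A = 546 pA

546 pA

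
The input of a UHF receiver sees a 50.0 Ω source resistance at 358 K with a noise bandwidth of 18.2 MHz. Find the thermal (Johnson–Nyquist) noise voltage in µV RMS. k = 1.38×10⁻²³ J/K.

4.24 µV

V_n = √(4kTRB)
4kTRB = 4 × 1.38×10⁻²³ × 358 × 5.00×10¹ × 1.82×10⁷ = 1.80×10⁻¹¹ V²
V_n = √(1.80×10⁻¹¹) = 4.24×10⁻⁶ V = 4.24 µV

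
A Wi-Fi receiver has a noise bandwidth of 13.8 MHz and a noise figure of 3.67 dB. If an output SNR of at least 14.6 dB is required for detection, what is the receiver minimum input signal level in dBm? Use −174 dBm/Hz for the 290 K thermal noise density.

−84.3 dBm

Sensitivity = −174 + 10 log₁₀(B) + NF + SNR_min
= −174 + 71.4 + 3.67 + 14.6
= −84.33 dBm → −84.3 dBm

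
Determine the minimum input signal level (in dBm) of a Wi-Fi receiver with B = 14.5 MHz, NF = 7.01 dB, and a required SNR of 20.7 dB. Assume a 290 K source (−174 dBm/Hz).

−74.7 dBm

Sensitivity = −174 + 10 log₁₀(B) + NF + SNR_min
= −174 + 71.61 + 7.01 + 20.7
= −74.68 dBm → −74.7 dBm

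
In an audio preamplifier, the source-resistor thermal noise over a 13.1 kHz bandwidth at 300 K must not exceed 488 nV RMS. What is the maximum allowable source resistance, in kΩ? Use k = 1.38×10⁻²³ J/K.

Johnson–Nyquist: V_n = √(4kTRB) ⇒ R = V_n² / (4kTB)
4kTB = 4 × 1.38×10⁻²³ × 300 × 1.31×10⁴ = 2.17×10⁻¹⁶
R = (4.88×10⁻⁷)² / 2.17×10⁻¹⁶ = 1.10×10³ Ω = 1.10 kΩ

1.10 kΩ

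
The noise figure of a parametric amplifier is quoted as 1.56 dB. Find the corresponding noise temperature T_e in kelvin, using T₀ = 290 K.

F = 10^(1.56/10) = 1.43219
T_e = (F − 1)·T₀ = (1.43219 − 1) × 290 = 125 K

125 K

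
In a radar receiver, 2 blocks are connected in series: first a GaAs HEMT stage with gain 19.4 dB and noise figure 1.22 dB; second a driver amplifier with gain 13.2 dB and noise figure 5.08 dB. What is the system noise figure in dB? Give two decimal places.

1.30 dB

Convert to linear (a loss of L dB is a gain of −L dB): F_i = 10^(NF_i/10), G_i = 10^(G_i,dB/10)
  Stage 1: F_1 = 10^(1.22/10) = 1.324, G_1 = 10^(19.4/10) = 87.10
  Stage 2: F_2 = 10^(5.08/10) = 3.221, G_2 = 10^(13.2/10) = 20.89
Friis cascade:
  F = 1.324 + (3.221 − 1)/87.10 = 1.350
NF = 10 log₁₀(1.350) = 1.30 dB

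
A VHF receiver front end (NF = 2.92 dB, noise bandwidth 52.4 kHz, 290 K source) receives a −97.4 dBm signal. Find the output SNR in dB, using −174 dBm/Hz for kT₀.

Noise floor: N = −174 + 10 log₁₀(B) + NF
10 log₁₀(5.24×10⁴) = 47.19 dB
N = −174 + 47.19 + 2.92 = −123.89 dBm
SNR = P_sig − N = −97.4 − (−123.89) = 26.49 dB → 26.5 dB

26.5 dB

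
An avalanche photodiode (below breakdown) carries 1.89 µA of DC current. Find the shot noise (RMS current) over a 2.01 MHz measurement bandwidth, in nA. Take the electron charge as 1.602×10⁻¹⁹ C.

1.10 nA

I_n = √(2qI·B)
2qI·B = 2 × 1.602×10⁻¹⁹ × 1.89×10⁻⁶ × 2.01×10⁶ = 1.22×10⁻¹⁸ A²
I_n = √(1.22×10⁻¹⁸) = 1.10×10⁻⁹ A = 1.10 nA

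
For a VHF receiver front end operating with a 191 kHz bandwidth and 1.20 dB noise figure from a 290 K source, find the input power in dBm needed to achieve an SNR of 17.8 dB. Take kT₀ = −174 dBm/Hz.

−102.2 dBm

Sensitivity = −174 + 10 log₁₀(B) + NF + SNR_min
= −174 + 52.81 + 1.20 + 17.8
= −102.19 dBm → −102.2 dBm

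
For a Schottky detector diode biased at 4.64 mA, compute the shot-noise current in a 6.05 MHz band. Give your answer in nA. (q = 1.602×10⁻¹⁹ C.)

I_n = √(2qI·B)
2qI·B = 2 × 1.602×10⁻¹⁹ × 4.64×10⁻³ × 6.05×10⁶ = 8.99×10⁻¹⁵ A²
I_n = √(8.99×10⁻¹⁵) = 9.48×10⁻⁸ A = 94.8 nA

94.8 nA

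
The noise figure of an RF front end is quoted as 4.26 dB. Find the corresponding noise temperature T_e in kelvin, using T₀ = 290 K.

483 K

F = 10^(4.26/10) = 2.66686
T_e = (F − 1)·T₀ = (2.66686 − 1) × 290 = 483 K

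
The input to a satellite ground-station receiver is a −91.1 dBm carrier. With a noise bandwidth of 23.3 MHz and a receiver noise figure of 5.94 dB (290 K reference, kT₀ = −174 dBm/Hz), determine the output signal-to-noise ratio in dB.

3.3 dB

Noise floor: N = −174 + 10 log₁₀(B) + NF
10 log₁₀(2.33×10⁷) = 73.67 dB
N = −174 + 73.67 + 5.94 = −94.39 dBm
SNR = P_sig − N = −91.1 − (−94.39) = 3.29 dB → 3.3 dB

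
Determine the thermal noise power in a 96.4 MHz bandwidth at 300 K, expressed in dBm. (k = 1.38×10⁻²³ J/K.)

−94.0 dBm

P_n = kTB = 1.38×10⁻²³ × 300 × 9.64×10⁷ = 3.99×10⁻¹³ W
In dBm: 10 log₁₀(3.99×10⁻¹³ / 10⁻³) = −94.0 dBm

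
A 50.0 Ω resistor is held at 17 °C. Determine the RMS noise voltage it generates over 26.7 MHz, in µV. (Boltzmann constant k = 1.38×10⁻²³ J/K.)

4.62 µV

T = 17 °C + 273.15 = 290.15 K
V_n = √(4kTRB)
4kTRB = 4 × 1.38×10⁻²³ × 290.15 × 5.00×10¹ × 2.67×10⁷ = 2.14×10⁻¹¹ V²
V_n = √(2.14×10⁻¹¹) = 4.62×10⁻⁶ V = 4.62 µV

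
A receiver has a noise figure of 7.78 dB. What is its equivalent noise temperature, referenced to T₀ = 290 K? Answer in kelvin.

F = 10^(7.78/10) = 5.99791
T_e = (F − 1)·T₀ = (5.99791 − 1) × 290 = 1449 K

1449 K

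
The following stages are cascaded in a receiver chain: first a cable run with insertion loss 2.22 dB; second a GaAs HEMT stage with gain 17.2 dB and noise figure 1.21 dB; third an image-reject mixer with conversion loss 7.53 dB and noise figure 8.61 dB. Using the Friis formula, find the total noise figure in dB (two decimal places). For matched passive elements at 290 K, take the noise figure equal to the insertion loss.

3.81 dB

Convert to linear (a loss of L dB is a gain of −L dB): F_i = 10^(NF_i/10), G_i = 10^(G_i,dB/10)
  Stage 1: F_1 = 10^(2.22/10) = 1.667, G_1 = 10^(−2.22/10) = 0.5998
  Stage 2: F_2 = 10^(1.21/10) = 1.321, G_2 = 10^(17.2/10) = 52.48
  Stage 3: F_3 = 10^(8.61/10) = 7.261, G_3 = 10^(−7.53/10) = 0.1766
Friis cascade:
  F = 1.667 + (1.321 − 1)/0.5998 + (7.261 − 1)/31.48 = 2.402
NF = 10 log₁₀(2.402) = 3.81 dB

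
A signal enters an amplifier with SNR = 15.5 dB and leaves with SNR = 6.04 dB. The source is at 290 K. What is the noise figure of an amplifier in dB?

NF (dB) = SNR_in(dB) − SNR_out(dB) when the source is at T₀
NF = 15.5 − 6.04 = 9.46 dB

9.46 dB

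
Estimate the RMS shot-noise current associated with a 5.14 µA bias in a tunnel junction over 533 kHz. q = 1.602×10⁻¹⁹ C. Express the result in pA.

I_n = √(2qI·B)
2qI·B = 2 × 1.602×10⁻¹⁹ × 5.14×10⁻⁶ × 5.33×10⁵ = 8.78×10⁻¹⁹ A²
I_n = √(8.78×10⁻¹⁹) = 9.37×10⁻¹⁰ A = 937 pA

937 pA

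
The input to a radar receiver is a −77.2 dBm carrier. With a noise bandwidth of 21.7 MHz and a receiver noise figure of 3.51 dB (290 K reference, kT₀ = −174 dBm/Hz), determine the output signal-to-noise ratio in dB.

19.9 dB

Noise floor: N = −174 + 10 log₁₀(B) + NF
10 log₁₀(2.17×10⁷) = 73.36 dB
N = −174 + 73.36 + 3.51 = −97.13 dBm
SNR = P_sig − N = −77.2 − (−97.13) = 19.93 dB → 19.9 dB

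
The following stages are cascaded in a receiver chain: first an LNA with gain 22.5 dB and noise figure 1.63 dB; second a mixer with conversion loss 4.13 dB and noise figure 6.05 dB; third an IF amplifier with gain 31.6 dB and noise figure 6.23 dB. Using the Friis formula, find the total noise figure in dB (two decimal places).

Convert to linear (a loss of L dB is a gain of −L dB): F_i = 10^(NF_i/10), G_i = 10^(G_i,dB/10)
  Stage 1: F_1 = 10^(1.63/10) = 1.455, G_1 = 10^(22.5/10) = 177.8
  Stage 2: F_2 = 10^(6.05/10) = 4.027, G_2 = 10^(−4.13/10) = 0.3864
  Stage 3: F_3 = 10^(6.23/10) = 4.198, G_3 = 10^(31.6/10) = 1445
Friis cascade:
  F = 1.455 + (4.027 − 1)/177.8 + (4.198 − 1)/68.71 = 1.519
NF = 10 log₁₀(1.519) = 1.82 dB

1.82 dB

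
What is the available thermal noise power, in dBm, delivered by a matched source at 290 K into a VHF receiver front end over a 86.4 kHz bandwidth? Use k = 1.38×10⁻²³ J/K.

−124.6 dBm

P_n = kTB = 1.38×10⁻²³ × 290 × 8.64×10⁴ = 3.46×10⁻¹⁶ W
In dBm: 10 log₁₀(3.46×10⁻¹⁶ / 10⁻³) = −124.6 dBm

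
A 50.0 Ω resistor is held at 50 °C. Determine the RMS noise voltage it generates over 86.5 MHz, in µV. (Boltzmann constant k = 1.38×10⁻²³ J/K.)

T = 50 °C + 273.15 = 323.15 K
V_n = √(4kTRB)
4kTRB = 4 × 1.38×10⁻²³ × 323.15 × 5.00×10¹ × 8.65×10⁷ = 7.71×10⁻¹¹ V²
V_n = √(7.71×10⁻¹¹) = 8.78×10⁻⁶ V = 8.78 µV

8.78 µV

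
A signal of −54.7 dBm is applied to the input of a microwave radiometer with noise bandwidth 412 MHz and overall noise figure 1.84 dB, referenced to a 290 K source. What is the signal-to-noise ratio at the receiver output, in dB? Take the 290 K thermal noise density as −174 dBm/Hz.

31.3 dB

Noise floor: N = −174 + 10 log₁₀(B) + NF
10 log₁₀(4.12×10⁸) = 86.15 dB
N = −174 + 86.15 + 1.84 = −86.01 dBm
SNR = P_sig − N = −54.7 − (−86.01) = 31.31 dB → 31.3 dB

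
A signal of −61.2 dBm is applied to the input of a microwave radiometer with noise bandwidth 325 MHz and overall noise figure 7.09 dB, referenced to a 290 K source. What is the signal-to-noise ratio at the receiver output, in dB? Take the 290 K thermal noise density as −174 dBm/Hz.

20.6 dB

Noise floor: N = −174 + 10 log₁₀(B) + NF
10 log₁₀(3.25×10⁸) = 85.12 dB
N = −174 + 85.12 + 7.09 = −81.79 dBm
SNR = P_sig − N = −61.2 − (−81.79) = 20.59 dB → 20.6 dB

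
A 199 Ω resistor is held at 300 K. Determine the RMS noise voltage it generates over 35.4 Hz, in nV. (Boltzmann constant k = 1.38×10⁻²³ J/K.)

V_n = √(4kTRB)
4kTRB = 4 × 1.38×10⁻²³ × 300 × 1.99×10² × 3.54×10¹ = 1.17×10⁻¹⁶ V²
V_n = √(1.17×10⁻¹⁶) = 1.08×10⁻⁸ V = 10.8 nV

10.8 nV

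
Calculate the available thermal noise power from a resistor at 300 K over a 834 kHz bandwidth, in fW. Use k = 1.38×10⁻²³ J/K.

3.45 fW

P_n = kTB = 1.38×10⁻²³ × 300 × 8.34×10⁵ = 3.45×10⁻¹⁵ W = 3.45 fW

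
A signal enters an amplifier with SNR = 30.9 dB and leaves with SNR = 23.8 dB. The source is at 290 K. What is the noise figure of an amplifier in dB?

7.1 dB

NF (dB) = SNR_in(dB) − SNR_out(dB) when the source is at T₀
NF = 30.9 − 23.8 = 7.1 dB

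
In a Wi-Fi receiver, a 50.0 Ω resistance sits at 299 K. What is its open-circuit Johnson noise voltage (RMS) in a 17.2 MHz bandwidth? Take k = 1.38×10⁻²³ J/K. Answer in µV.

3.77 µV

V_n = √(4kTRB)
4kTRB = 4 × 1.38×10⁻²³ × 299 × 5.00×10¹ × 1.72×10⁷ = 1.42×10⁻¹¹ V²
V_n = √(1.42×10⁻¹¹) = 3.77×10⁻⁶ V = 3.77 µV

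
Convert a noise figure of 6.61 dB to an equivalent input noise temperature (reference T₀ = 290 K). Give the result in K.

1039 K

F = 10^(6.61/10) = 4.58142
T_e = (F − 1)·T₀ = (4.58142 − 1) × 290 = 1039 K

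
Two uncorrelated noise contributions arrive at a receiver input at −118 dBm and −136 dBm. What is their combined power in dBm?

−117.9 dBm

Convert to linear, add, convert back:
P₁ = 1.58×10⁻¹⁵ W, P₂ = 2.51×10⁻¹⁷ W
P_tot = 1.61×10⁻¹⁵ W → 10 log₁₀(P_tot / 10⁻³) = −117.9 dBm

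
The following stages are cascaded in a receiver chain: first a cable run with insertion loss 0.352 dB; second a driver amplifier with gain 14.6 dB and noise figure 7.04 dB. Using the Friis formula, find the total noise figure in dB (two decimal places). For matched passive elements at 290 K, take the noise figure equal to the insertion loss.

Convert to linear (a loss of L dB is a gain of −L dB): F_i = 10^(NF_i/10), G_i = 10^(G_i,dB/10)
  Stage 1: F_1 = 10^(0.352/10) = 1.084, G_1 = 10^(−0.352/10) = 0.9221
  Stage 2: F_2 = 10^(7.04/10) = 5.058, G_2 = 10^(14.6/10) = 28.84
Friis cascade:
  F = 1.084 + (5.058 − 1)/0.9221 = 5.485
NF = 10 log₁₀(5.485) = 7.39 dB

7.39 dB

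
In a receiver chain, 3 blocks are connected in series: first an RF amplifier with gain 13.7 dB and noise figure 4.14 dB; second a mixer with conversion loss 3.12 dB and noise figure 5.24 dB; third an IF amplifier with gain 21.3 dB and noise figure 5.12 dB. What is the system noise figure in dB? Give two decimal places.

4.61 dB

Convert to linear (a loss of L dB is a gain of −L dB): F_i = 10^(NF_i/10), G_i = 10^(G_i,dB/10)
  Stage 1: F_1 = 10^(4.14/10) = 2.594, G_1 = 10^(13.7/10) = 23.44
  Stage 2: F_2 = 10^(5.24/10) = 3.342, G_2 = 10^(−3.12/10) = 0.4875
  Stage 3: F_3 = 10^(5.12/10) = 3.251, G_3 = 10^(21.3/10) = 134.9
Friis cascade:
  F = 2.594 + (3.342 − 1)/23.44 + (3.251 − 1)/11.43 = 2.891
NF = 10 log₁₀(2.891) = 4.61 dB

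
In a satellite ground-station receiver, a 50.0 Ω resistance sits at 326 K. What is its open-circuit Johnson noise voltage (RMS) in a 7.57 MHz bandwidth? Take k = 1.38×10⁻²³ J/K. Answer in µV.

V_n = √(4kTRB)
4kTRB = 4 × 1.38×10⁻²³ × 326 × 5.00×10¹ × 7.57×10⁶ = 6.81×10⁻¹² V²
V_n = √(6.81×10⁻¹²) = 2.61×10⁻⁶ V = 2.61 µV

2.61 µV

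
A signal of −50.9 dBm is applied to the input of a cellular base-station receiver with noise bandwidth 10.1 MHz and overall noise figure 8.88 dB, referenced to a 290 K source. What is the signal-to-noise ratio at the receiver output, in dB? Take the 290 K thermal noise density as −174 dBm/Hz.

44.2 dB

Noise floor: N = −174 + 10 log₁₀(B) + NF
10 log₁₀(1.01×10⁷) = 70.04 dB
N = −174 + 70.04 + 8.88 = −95.08 dBm
SNR = P_sig − N = −50.9 − (−95.08) = 44.18 dB → 44.2 dB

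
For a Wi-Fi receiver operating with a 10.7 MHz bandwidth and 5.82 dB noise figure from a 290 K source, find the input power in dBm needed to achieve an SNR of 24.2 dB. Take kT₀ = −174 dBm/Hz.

−73.7 dBm

Sensitivity = −174 + 10 log₁₀(B) + NF + SNR_min
= −174 + 70.29 + 5.82 + 24.2
= −73.69 dBm → −73.7 dBm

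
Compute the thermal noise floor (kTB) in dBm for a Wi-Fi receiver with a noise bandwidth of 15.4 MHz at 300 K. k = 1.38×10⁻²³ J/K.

P_n = kTB = 1.38×10⁻²³ × 300 × 1.54×10⁷ = 6.38×10⁻¹⁴ W
In dBm: 10 log₁₀(6.38×10⁻¹⁴ / 10⁻³) = −102.0 dBm

−102.0 dBm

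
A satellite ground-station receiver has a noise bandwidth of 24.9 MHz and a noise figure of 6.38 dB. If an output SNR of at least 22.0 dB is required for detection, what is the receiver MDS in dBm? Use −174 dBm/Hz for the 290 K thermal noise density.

−71.7 dBm

Sensitivity = −174 + 10 log₁₀(B) + NF + SNR_min
= −174 + 73.96 + 6.38 + 22.0
= −71.66 dBm → −71.7 dBm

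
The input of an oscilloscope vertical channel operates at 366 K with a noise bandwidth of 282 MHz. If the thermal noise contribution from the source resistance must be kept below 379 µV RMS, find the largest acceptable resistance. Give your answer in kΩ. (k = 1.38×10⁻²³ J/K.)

25.2 kΩ

Johnson–Nyquist: V_n = √(4kTRB) ⇒ R = V_n² / (4kTB)
4kTB = 4 × 1.38×10⁻²³ × 366 × 2.82×10⁸ = 5.70×10⁻¹²
R = (3.79×10⁻⁴)² / 5.70×10⁻¹² = 2.52×10⁴ Ω = 25.2 kΩ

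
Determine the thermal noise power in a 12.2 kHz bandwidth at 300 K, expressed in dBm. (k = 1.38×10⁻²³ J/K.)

P_n = kTB = 1.38×10⁻²³ × 300 × 1.22×10⁴ = 5.05×10⁻¹⁷ W
In dBm: 10 log₁₀(5.05×10⁻¹⁷ / 10⁻³) = −133.0 dBm

−133.0 dBm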